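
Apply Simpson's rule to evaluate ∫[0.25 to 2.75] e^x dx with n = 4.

f(x) = e^x
a = 0.25, b = 2.75, n = 4
h = (b - a)/n = 0.625000

Simpson's rule: (h/3)[f(x₀) + 4f(x₁) + 2f(x₂) + ... + f(xₙ)]

x_0 = 0.2500, f(x_0) = 1.284025, coefficient = 1
x_1 = 0.8750, f(x_1) = 2.398875, coefficient = 4
x_2 = 1.5000, f(x_2) = 4.481689, coefficient = 2
x_3 = 2.1250, f(x_3) = 8.372897, coefficient = 4
x_4 = 2.7500, f(x_4) = 15.642632, coefficient = 1

I ≈ (0.625000/3) × 68.977127 = 14.370235
Exact value: 14.358606
Error: 0.011628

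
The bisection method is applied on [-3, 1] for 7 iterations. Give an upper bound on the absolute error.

Bisection error bound: |error| ≤ (b-a)/2^n
|error| ≤ (1 - (-3))/2^7 = 4/2^7
|error| ≤ 0.0312500000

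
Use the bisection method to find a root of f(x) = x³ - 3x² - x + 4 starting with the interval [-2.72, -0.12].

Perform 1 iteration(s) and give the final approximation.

f(x) = x³ - 3x² - x + 4
Initial interval: [-2.72, -0.12]

Iteration 1:
  c_1 = (-2.720000 + (-0.120000))/2 = -1.420000
  f(c_1) = f(-1.420000) = -3.492488
  f(a) × f(c) ≥ 0, new interval: [-1.420000, -0.120000]

After 1 iteration(s), the approximation is c_1 = -1.420000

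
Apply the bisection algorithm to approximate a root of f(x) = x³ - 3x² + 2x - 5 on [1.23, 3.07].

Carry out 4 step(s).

f(x) = x³ - 3x² + 2x - 5
Initial interval: [1.23, 3.07]

Iteration 1:
  c_1 = (1.230000 + 3.070000)/2 = 2.150000
  f(c_1) = f(2.150000) = -4.629125
  f(a) × f(c) ≥ 0, new interval: [2.150000, 3.070000]
Iteration 2:
  c_2 = (2.150000 + 3.070000)/2 = 2.610000
  f(c_2) = f(2.610000) = -2.436719
  f(a) × f(c) ≥ 0, new interval: [2.610000, 3.070000]
Iteration 3:
  c_3 = (2.610000 + 3.070000)/2 = 2.840000
  f(c_3) = f(2.840000) = -0.610496
  f(a) × f(c) ≥ 0, new interval: [2.840000, 3.070000]
Iteration 4:
  c_4 = (2.840000 + 3.070000)/2 = 2.955000
  f(c_4) = f(2.955000) = 0.517059
  f(a) × f(c) < 0, new interval: [2.840000, 2.955000]

After 4 iteration(s), the approximation is c_4 = 2.955000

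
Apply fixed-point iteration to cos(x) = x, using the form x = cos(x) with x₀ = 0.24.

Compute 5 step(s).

Equation: cos(x) = x
Fixed-point form: x = cos(x)
x₀ = 0.24

x_1 = g(0.240000) = 0.971338
x_2 = g(0.971338) = 0.564195
x_3 = g(0.564195) = 0.845019
x_4 = g(0.845019) = 0.663717
x_5 = g(0.663717) = 0.787708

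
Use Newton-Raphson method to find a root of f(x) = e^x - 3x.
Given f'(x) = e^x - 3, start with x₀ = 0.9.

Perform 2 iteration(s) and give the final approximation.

f(x) = e^x - 3x
f'(x) = e^x - 3
x₀ = 0.9

Newton-Raphson formula: x_{n+1} = x_n - f(x_n)/f'(x_n)

Iteration 1:
  f(0.900000) = -0.240397
  f'(0.900000) = -0.540397
  x_1 = 0.900000 - (-0.240397)/(-0.540397) = 0.455148
Iteration 2:
  f(0.455148) = 0.210963
  f'(0.455148) = -1.423594
  x_2 = 0.455148 - 0.210963/(-1.423594) = 0.603338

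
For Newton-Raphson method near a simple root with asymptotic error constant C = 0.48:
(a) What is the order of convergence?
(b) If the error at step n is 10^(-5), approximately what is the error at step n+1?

(a) Newton-Raphson has quadratic (order 2) convergence near simple roots.
    This means |e_{n+1}| ≈ C|e_n|².

(b) With |e_n| = 10^(-5) and C = 0.48:
    |e_{n+1}| ≈ 0.48 × (10^(-5))² = 0.48 × 10^(-10)

(a) 2 (quadratic); (b) |e_{n+1}| ≈ 4.800e-11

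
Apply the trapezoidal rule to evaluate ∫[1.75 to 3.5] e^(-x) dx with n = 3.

f(x) = e^(-x)
a = 1.75, b = 3.5, n = 3
h = (b - a)/n = 0.583333

Trapezoidal rule: (h/2)[f(x₀) + 2f(x₁) + 2f(x₂) + ... + f(xₙ)]

x_0 = 1.7500, f(x_0) = 0.173774, coefficient = 1
x_1 = 2.3333, f(x_1) = 0.096972, coefficient = 2
x_2 = 2.9167, f(x_2) = 0.054114, coefficient = 2
x_3 = 3.5000, f(x_3) = 0.030197, coefficient = 1

I ≈ (0.583333/2) × 0.506143 = 0.147625
Exact value: 0.143577
Error: 0.004048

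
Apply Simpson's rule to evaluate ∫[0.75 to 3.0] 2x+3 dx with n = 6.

f(x) = 2x+3
a = 0.75, b = 3.0, n = 6
h = (b - a)/n = 0.375000

Simpson's rule: (h/3)[f(x₀) + 4f(x₁) + 2f(x₂) + ... + f(xₙ)]

x_0 = 0.7500, f(x_0) = 4.500000, coefficient = 1
x_1 = 1.1250, f(x_1) = 5.250000, coefficient = 4
x_2 = 1.5000, f(x_2) = 6.000000, coefficient = 2
x_3 = 1.8750, f(x_3) = 6.750000, coefficient = 4
x_4 = 2.2500, f(x_4) = 7.500000, coefficient = 2
x_5 = 2.6250, f(x_5) = 8.250000, coefficient = 4
x_6 = 3.0000, f(x_6) = 9.000000, coefficient = 1

I ≈ (0.375000/3) × 121.500000 = 15.187500
Exact value: 15.187500
Error: 0.000000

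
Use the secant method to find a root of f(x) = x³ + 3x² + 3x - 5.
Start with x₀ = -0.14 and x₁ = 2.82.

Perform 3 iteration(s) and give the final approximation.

f(x) = x³ + 3x² + 3x - 5
x₀ = -0.14, x₁ = 2.82

Secant formula: x_{n+1} = x_n - f(x_n)(x_n - x_{n-1})/(f(x_n) - f(x_{n-1}))

Iteration 1:
  f(-0.140000) = -5.363944
  f(2.820000) = 49.742968
  x_2 = 2.820000 - 49.742968×(2.820000 - (-0.140000))/(49.742968 - (-5.363944))
       = 0.148118
Iteration 2:
  f(2.820000) = 49.742968
  f(0.148118) = -4.486581
  x_3 = 0.148118 - (-4.486581)×(0.148118 - 2.820000)/(-4.486581 - 49.742968)
       = 0.369171
Iteration 3:
  f(0.148118) = -4.486581
  f(0.369171) = -3.433313
  x_4 = 0.369171 - (-3.433313)×(0.369171 - 0.148118)/(-3.433313 - (-4.486581))
       = 1.089733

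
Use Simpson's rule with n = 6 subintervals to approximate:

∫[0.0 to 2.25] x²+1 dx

f(x) = x²+1
a = 0.0, b = 2.25, n = 6
h = (b - a)/n = 0.375000

Simpson's rule: (h/3)[f(x₀) + 4f(x₁) + 2f(x₂) + ... + f(xₙ)]

x_0 = 0.0000, f(x_0) = 1.000000, coefficient = 1
x_1 = 0.3750, f(x_1) = 1.140625, coefficient = 4
x_2 = 0.7500, f(x_2) = 1.562500, coefficient = 2
x_3 = 1.1250, f(x_3) = 2.265625, coefficient = 4
x_4 = 1.5000, f(x_4) = 3.250000, coefficient = 2
x_5 = 1.8750, f(x_5) = 4.515625, coefficient = 4
x_6 = 2.2500, f(x_6) = 6.062500, coefficient = 1

I ≈ (0.375000/3) × 48.375000 = 6.046875
Exact value: 6.046875
Error: 0.000000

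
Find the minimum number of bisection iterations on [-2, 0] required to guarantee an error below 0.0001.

We need (b-a)/2^n ≤ 0.0001
(0 - (-2))/2^n ≤ 0.0001
2/2^n ≤ 0.0001
2^n ≥ 20000
n ≥ log₂(20000) = 14.29
n ≥ 15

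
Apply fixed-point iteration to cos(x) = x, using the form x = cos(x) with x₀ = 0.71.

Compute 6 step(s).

Equation: cos(x) = x
Fixed-point form: x = cos(x)
x₀ = 0.71

x_1 = g(0.710000) = 0.758362
x_2 = g(0.758362) = 0.725964
x_3 = g(0.725964) = 0.747860
x_4 = g(0.747860) = 0.733146
x_5 = g(0.733146) = 0.743073
x_6 = g(0.743073) = 0.736393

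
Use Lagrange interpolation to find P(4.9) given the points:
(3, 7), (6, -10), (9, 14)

Lagrange interpolation formula:
P(x) = Σ yᵢ × Lᵢ(x)
where Lᵢ(x) = Π_{j≠i} (x - xⱼ)/(xᵢ - xⱼ)

L_0(4.9) = (4.9 - 6)/(3 - 6) × (4.9 - 9)/(3 - 9) = 0.250556
L_1(4.9) = (4.9 - 3)/(6 - 3) × (4.9 - 9)/(6 - 9) = 0.865556
L_2(4.9) = (4.9 - 3)/(9 - 3) × (4.9 - 6)/(9 - 6) = -0.116111

P(4.9) = 7×L_0(4.9) + (-10)×L_1(4.9) + 14×L_2(4.9)
P(4.9) = -8.527222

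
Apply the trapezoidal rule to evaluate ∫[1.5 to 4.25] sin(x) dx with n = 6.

f(x) = sin(x)
a = 1.5, b = 4.25, n = 6
h = (b - a)/n = 0.458333

Trapezoidal rule: (h/2)[f(x₀) + 2f(x₁) + 2f(x₂) + ... + f(xₙ)]

x_0 = 1.5000, f(x_0) = 0.997495, coefficient = 1
x_1 = 1.9583, f(x_1) = 0.925843, coefficient = 2
x_2 = 2.4167, f(x_2) = 0.663080, coefficient = 2
x_3 = 2.8750, f(x_3) = 0.263446, coefficient = 2
x_4 = 3.3333, f(x_4) = -0.190568, coefficient = 2
x_5 = 3.7917, f(x_5) = -0.605245, coefficient = 2
x_6 = 4.2500, f(x_6) = -0.894989, coefficient = 1

I ≈ (0.458333/2) × 2.215616 = 0.507745
Exact value: 0.516825
Error: 0.009079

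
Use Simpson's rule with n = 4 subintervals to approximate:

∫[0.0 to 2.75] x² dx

f(x) = x²
a = 0.0, b = 2.75, n = 4
h = (b - a)/n = 0.687500

Simpson's rule: (h/3)[f(x₀) + 4f(x₁) + 2f(x₂) + ... + f(xₙ)]

x_0 = 0.0000, f(x_0) = 0.000000, coefficient = 1
x_1 = 0.6875, f(x_1) = 0.472656, coefficient = 4
x_2 = 1.3750, f(x_2) = 1.890625, coefficient = 2
x_3 = 2.0625, f(x_3) = 4.253906, coefficient = 4
x_4 = 2.7500, f(x_4) = 7.562500, coefficient = 1

I ≈ (0.687500/3) × 30.250000 = 6.932292
Exact value: 6.932292
Error: 0.000000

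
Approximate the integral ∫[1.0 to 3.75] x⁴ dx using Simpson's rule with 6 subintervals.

f(x) = x⁴
a = 1.0, b = 3.75, n = 6
h = (b - a)/n = 0.458333

Simpson's rule: (h/3)[f(x₀) + 4f(x₁) + 2f(x₂) + ... + f(xₙ)]

x_0 = 1.0000, f(x_0) = 1.000000, coefficient = 1
x_1 = 1.4583, f(x_1) = 4.523006, coefficient = 4
x_2 = 1.9167, f(x_2) = 13.495419, coefficient = 2
x_3 = 2.3750, f(x_3) = 31.816650, coefficient = 4
x_4 = 2.8333, f(x_4) = 64.445216, coefficient = 2
x_5 = 3.2917, f(x_5) = 117.398730, coefficient = 4
x_6 = 3.7500, f(x_6) = 197.753906, coefficient = 1

I ≈ (0.458333/3) × 969.588723 = 148.131610
Exact value: 148.115430
Error: 0.016181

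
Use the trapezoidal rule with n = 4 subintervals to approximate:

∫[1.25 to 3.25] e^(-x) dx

f(x) = e^(-x)
a = 1.25, b = 3.25, n = 4
h = (b - a)/n = 0.500000

Trapezoidal rule: (h/2)[f(x₀) + 2f(x₁) + 2f(x₂) + ... + f(xₙ)]

x_0 = 1.2500, f(x_0) = 0.286505, coefficient = 1
x_1 = 1.7500, f(x_1) = 0.173774, coefficient = 2
x_2 = 2.2500, f(x_2) = 0.105399, coefficient = 2
x_3 = 2.7500, f(x_3) = 0.063928, coefficient = 2
x_4 = 3.2500, f(x_4) = 0.038774, coefficient = 1

I ≈ (0.500000/2) × 1.011481 = 0.252870
Exact value: 0.247731
Error: 0.005140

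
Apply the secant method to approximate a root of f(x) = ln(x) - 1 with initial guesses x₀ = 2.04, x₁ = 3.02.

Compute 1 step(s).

f(x) = ln(x) - 1
x₀ = 2.04, x₁ = 3.02

Secant formula: x_{n+1} = x_n - f(x_n)(x_n - x_{n-1})/(f(x_n) - f(x_{n-1}))

Iteration 1:
  f(2.040000) = -0.287050
  f(3.020000) = 0.105257
  x_2 = 3.020000 - 0.105257×(3.020000 - 2.040000)/(0.105257 - (-0.287050))
       = 2.757064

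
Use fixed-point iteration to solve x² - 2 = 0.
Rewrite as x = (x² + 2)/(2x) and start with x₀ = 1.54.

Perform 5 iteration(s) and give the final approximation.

Equation: x² - 2 = 0
Fixed-point form: x = (x² + 2)/(2x)
x₀ = 1.54

x_1 = g(1.540000) = 1.419351
x_2 = g(1.419351) = 1.414223
x_3 = g(1.414223) = 1.414214
x_4 = g(1.414214) = 1.414214
x_5 = g(1.414214) = 1.414214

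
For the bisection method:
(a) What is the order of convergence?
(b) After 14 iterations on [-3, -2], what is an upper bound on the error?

(a) Bisection has linear (order 1) convergence; the error is halved each step.

(b) Error bound = (b-a)/2^n = (-2 - (-3))/2^{14}
    = 1/2^{14}

(a) 1 (linear); (b) error ≤ 6.10e-05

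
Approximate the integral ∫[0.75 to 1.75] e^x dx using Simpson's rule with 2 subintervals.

f(x) = e^x
a = 0.75, b = 1.75, n = 2
h = (b - a)/n = 0.500000

Simpson's rule: (h/3)[f(x₀) + 4f(x₁) + 2f(x₂) + ... + f(xₙ)]

x_0 = 0.7500, f(x_0) = 2.117000, coefficient = 1
x_1 = 1.2500, f(x_1) = 3.490343, coefficient = 4
x_2 = 1.7500, f(x_2) = 5.754603, coefficient = 1

I ≈ (0.500000/3) × 21.832975 = 3.638829
Exact value: 3.637603
Error: 0.001226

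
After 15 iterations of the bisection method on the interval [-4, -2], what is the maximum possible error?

Bisection error bound: |error| ≤ (b-a)/2^n
|error| ≤ (-2 - (-4))/2^15 = 2/2^15
|error| ≤ 0.0000610352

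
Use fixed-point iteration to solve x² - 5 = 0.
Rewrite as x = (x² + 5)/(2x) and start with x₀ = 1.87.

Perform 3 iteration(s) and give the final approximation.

Equation: x² - 5 = 0
Fixed-point form: x = (x² + 5)/(2x)
x₀ = 1.87

x_1 = g(1.870000) = 2.271898
x_2 = g(2.271898) = 2.236351
x_3 = g(2.236351) = 2.236068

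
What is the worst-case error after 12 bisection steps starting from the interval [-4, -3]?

Bisection error bound: |error| ≤ (b-a)/2^n
|error| ≤ (-3 - (-4))/2^12 = 1/2^12
|error| ≤ 0.0002441406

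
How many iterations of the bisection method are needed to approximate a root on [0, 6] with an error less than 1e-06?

We need (b-a)/2^n ≤ 1e-06
(6 - 0)/2^n ≤ 1e-06
6/2^n ≤ 1e-06
2^n ≥ 6000000
n ≥ log₂(6000000) = 22.52
n ≥ 23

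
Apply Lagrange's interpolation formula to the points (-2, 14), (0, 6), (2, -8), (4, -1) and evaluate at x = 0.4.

Lagrange interpolation formula:
P(x) = Σ yᵢ × Lᵢ(x)
where Lᵢ(x) = Π_{j≠i} (x - xⱼ)/(xᵢ - xⱼ)

L_0(0.4) = (0.4 - 0)/(-2 - 0) × (0.4 - 2)/(-2 - 2) × (0.4 - 4)/(-2 - 4) = -0.048000
L_1(0.4) = (0.4 - (-2))/(0 - (-2)) × (0.4 - 2)/(0 - 2) × (0.4 - 4)/(0 - 4) = 0.864000
L_2(0.4) = (0.4 - (-2))/(2 - (-2)) × (0.4 - 0)/(2 - 0) × (0.4 - 4)/(2 - 4) = 0.216000
L_3(0.4) = (0.4 - (-2))/(4 - (-2)) × (0.4 - 0)/(4 - 0) × (0.4 - 2)/(4 - 2) = -0.032000

P(0.4) = 14×L_0(0.4) + 6×L_1(0.4) + (-8)×L_2(0.4) + (-1)×L_3(0.4)
P(0.4) = 2.816000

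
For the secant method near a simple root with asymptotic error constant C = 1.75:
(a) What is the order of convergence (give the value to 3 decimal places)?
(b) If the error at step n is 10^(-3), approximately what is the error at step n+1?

(a) Secant method has superlinear convergence with order φ = (1+√5)/2 ≈ 1.618.
    This means |e_{n+1}| ≈ C|e_n|^1.618.

(b) With |e_n| = 10^(-3) and C = 1.75:
    |e_{n+1}| ≈ 1.75 × (10^(-3))^1.618 = 1.75 × 10^(-4.85)

(a) ≈ 1.618 (golden ratio); (b) |e_{n+1}| ≈ 2.449e-05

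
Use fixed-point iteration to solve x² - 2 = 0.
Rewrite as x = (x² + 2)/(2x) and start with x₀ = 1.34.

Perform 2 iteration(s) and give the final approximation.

Equation: x² - 2 = 0
Fixed-point form: x = (x² + 2)/(2x)
x₀ = 1.34

x_1 = g(1.340000) = 1.416269
x_2 = g(1.416269) = 1.414215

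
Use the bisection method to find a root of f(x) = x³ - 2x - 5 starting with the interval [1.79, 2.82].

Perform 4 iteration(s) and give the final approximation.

f(x) = x³ - 2x - 5
Initial interval: [1.79, 2.82]

Iteration 1:
  c_1 = (1.790000 + 2.820000)/2 = 2.305000
  f(c_1) = f(2.305000) = 2.636523
  f(a) × f(c) < 0, new interval: [1.790000, 2.305000]
Iteration 2:
  c_2 = (1.790000 + 2.305000)/2 = 2.047500
  f(c_2) = f(2.047500) = -0.511355
  f(a) × f(c) ≥ 0, new interval: [2.047500, 2.305000]
Iteration 3:
  c_3 = (2.047500 + 2.305000)/2 = 2.176250
  f(c_3) = f(2.176250) = 0.954359
  f(a) × f(c) < 0, new interval: [2.047500, 2.176250]
Iteration 4:
  c_4 = (2.047500 + 2.176250)/2 = 2.111875
  f(c_4) = f(2.111875) = 0.195246
  f(a) × f(c) < 0, new interval: [2.047500, 2.111875]

After 4 iteration(s), the approximation is c_4 = 2.111875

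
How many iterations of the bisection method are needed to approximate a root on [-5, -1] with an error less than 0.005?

We need (b-a)/2^n ≤ 0.005
(-1 - (-5))/2^n ≤ 0.005
4/2^n ≤ 0.005
2^n ≥ 800
n ≥ log₂(800) = 9.64
n ≥ 10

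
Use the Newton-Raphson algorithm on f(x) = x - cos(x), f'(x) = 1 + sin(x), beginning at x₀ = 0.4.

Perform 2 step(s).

f(x) = x - cos(x)
f'(x) = 1 + sin(x)
x₀ = 0.4

Newton-Raphson formula: x_{n+1} = x_n - f(x_n)/f'(x_n)

Iteration 1:
  f(0.400000) = -0.521061
  f'(0.400000) = 1.389418
  x_1 = 0.400000 - (-0.521061)/1.389418 = 0.775021
Iteration 2:
  f(0.775021) = 0.060615
  f'(0.775021) = 1.699731
  x_2 = 0.775021 - 0.060615/1.699731 = 0.739360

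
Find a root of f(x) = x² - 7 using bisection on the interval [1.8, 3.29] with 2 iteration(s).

f(x) = x² - 7
Initial interval: [1.8, 3.29]

Iteration 1:
  c_1 = (1.800000 + 3.290000)/2 = 2.545000
  f(c_1) = f(2.545000) = -0.522975
  f(a) × f(c) ≥ 0, new interval: [2.545000, 3.290000]
Iteration 2:
  c_2 = (2.545000 + 3.290000)/2 = 2.917500
  f(c_2) = f(2.917500) = 1.511806
  f(a) × f(c) < 0, new interval: [2.545000, 2.917500]

After 2 iteration(s), the approximation is c_2 = 2.917500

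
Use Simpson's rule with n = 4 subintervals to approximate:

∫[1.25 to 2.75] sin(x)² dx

f(x) = sin(x)²
a = 1.25, b = 2.75, n = 4
h = (b - a)/n = 0.375000

Simpson's rule: (h/3)[f(x₀) + 4f(x₁) + 2f(x₂) + ... + f(xₙ)]

x_0 = 1.2500, f(x_0) = 0.900572, coefficient = 1
x_1 = 1.6250, f(x_1) = 0.997065, coefficient = 4
x_2 = 2.0000, f(x_2) = 0.826822, coefficient = 2
x_3 = 2.3750, f(x_3) = 0.481199, coefficient = 4
x_4 = 2.7500, f(x_4) = 0.145665, coefficient = 1

I ≈ (0.375000/3) × 8.612936 = 1.076617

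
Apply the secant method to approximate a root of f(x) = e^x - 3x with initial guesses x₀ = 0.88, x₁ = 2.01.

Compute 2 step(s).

f(x) = e^x - 3x
x₀ = 0.88, x₁ = 2.01

Secant formula: x_{n+1} = x_n - f(x_n)(x_n - x_{n-1})/(f(x_n) - f(x_{n-1}))

Iteration 1:
  f(0.880000) = -0.229100
  f(2.010000) = 1.433317
  x_2 = 2.010000 - 1.433317×(2.010000 - 0.880000)/(1.433317 - (-0.229100))
       = 1.035727
Iteration 2:
  f(2.010000) = 1.433317
  f(1.035727) = -0.290027
  x_3 = 1.035727 - (-0.290027)×(1.035727 - 2.010000)/(-0.290027 - 1.433317)
       = 1.199691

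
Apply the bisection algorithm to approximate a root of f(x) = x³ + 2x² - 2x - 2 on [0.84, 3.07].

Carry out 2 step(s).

f(x) = x³ + 2x² - 2x - 2
Initial interval: [0.84, 3.07]

Iteration 1:
  c_1 = (0.840000 + 3.070000)/2 = 1.955000
  f(c_1) = f(1.955000) = 9.206109
  f(a) × f(c) < 0, new interval: [0.840000, 1.955000]
Iteration 2:
  c_2 = (0.840000 + 1.955000)/2 = 1.397500
  f(c_2) = f(1.397500) = 1.840339
  f(a) × f(c) < 0, new interval: [0.840000, 1.397500]

After 2 iteration(s), the approximation is c_2 = 1.397500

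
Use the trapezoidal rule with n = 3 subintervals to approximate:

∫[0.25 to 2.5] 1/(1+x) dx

f(x) = 1/(1+x)
a = 0.25, b = 2.5, n = 3
h = (b - a)/n = 0.750000

Trapezoidal rule: (h/2)[f(x₀) + 2f(x₁) + 2f(x₂) + ... + f(xₙ)]

x_0 = 0.2500, f(x_0) = 0.800000, coefficient = 1
x_1 = 1.0000, f(x_1) = 0.500000, coefficient = 2
x_2 = 1.7500, f(x_2) = 0.363636, coefficient = 2
x_3 = 2.5000, f(x_3) = 0.285714, coefficient = 1

I ≈ (0.750000/2) × 2.812987 = 1.054870
Exact value: 1.029619
Error: 0.025251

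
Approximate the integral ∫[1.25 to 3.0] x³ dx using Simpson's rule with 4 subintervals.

f(x) = x³
a = 1.25, b = 3.0, n = 4
h = (b - a)/n = 0.437500

Simpson's rule: (h/3)[f(x₀) + 4f(x₁) + 2f(x₂) + ... + f(xₙ)]

x_0 = 1.2500, f(x_0) = 1.953125, coefficient = 1
x_1 = 1.6875, f(x_1) = 4.805420, coefficient = 4
x_2 = 2.1250, f(x_2) = 9.595703, coefficient = 2
x_3 = 2.5625, f(x_3) = 16.826416, coefficient = 4
x_4 = 3.0000, f(x_4) = 27.000000, coefficient = 1

I ≈ (0.437500/3) × 134.671875 = 19.639648
Exact value: 19.639648
Error: 0.000000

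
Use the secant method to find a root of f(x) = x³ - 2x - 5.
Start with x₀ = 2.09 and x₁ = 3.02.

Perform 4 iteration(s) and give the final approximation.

f(x) = x³ - 2x - 5
x₀ = 2.09, x₁ = 3.02

Secant formula: x_{n+1} = x_n - f(x_n)(x_n - x_{n-1})/(f(x_n) - f(x_{n-1}))

Iteration 1:
  f(2.090000) = -0.050671
  f(3.020000) = 16.503608
  x_2 = 3.020000 - 16.503608×(3.020000 - 2.090000)/(16.503608 - (-0.050671))
       = 2.092847
Iteration 2:
  f(3.020000) = 16.503608
  f(2.092847) = -0.019010
  x_3 = 2.092847 - (-0.019010)×(2.092847 - 3.020000)/(-0.019010 - 16.503608)
       = 2.093913
Iteration 3:
  f(2.092847) = -0.019010
  f(2.093913) = -0.007120
  x_4 = 2.093913 - (-0.007120)×(2.093913 - 2.092847)/(-0.007120 - (-0.019010))
       = 2.094552
Iteration 4:
  f(2.093913) = -0.007120
  f(2.094552) = 0.000007
  x_5 = 2.094552 - 0.000007×(2.094552 - 2.093913)/(0.000007 - (-0.007120))
       = 2.094551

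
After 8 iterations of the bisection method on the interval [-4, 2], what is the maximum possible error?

Bisection error bound: |error| ≤ (b-a)/2^n
|error| ≤ (2 - (-4))/2^8 = 6/2^8
|error| ≤ 0.0234375000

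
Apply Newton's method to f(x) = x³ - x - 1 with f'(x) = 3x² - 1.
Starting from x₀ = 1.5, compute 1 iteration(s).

f(x) = x³ - x - 1
f'(x) = 3x² - 1
x₀ = 1.5

Newton-Raphson formula: x_{n+1} = x_n - f(x_n)/f'(x_n)

Iteration 1:
  f(1.500000) = 0.875000
  f'(1.500000) = 5.750000
  x_1 = 1.500000 - 0.875000/5.750000 = 1.347826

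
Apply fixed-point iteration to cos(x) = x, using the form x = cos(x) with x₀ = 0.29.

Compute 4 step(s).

Equation: cos(x) = x
Fixed-point form: x = cos(x)
x₀ = 0.29

x_1 = g(0.290000) = 0.958244
x_2 = g(0.958244) = 0.574958
x_3 = g(0.574958) = 0.839215
x_4 = g(0.839215) = 0.668047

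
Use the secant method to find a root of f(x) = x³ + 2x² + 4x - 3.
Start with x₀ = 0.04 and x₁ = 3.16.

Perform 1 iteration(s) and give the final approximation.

f(x) = x³ + 2x² + 4x - 3
x₀ = 0.04, x₁ = 3.16

Secant formula: x_{n+1} = x_n - f(x_n)(x_n - x_{n-1})/(f(x_n) - f(x_{n-1}))

Iteration 1:
  f(0.040000) = -2.836736
  f(3.160000) = 61.165696
  x_2 = 3.160000 - 61.165696×(3.160000 - 0.040000)/(61.165696 - (-2.836736))
       = 0.178286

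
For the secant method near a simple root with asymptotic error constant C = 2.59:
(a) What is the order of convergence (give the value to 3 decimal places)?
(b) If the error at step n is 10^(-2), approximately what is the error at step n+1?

(a) Secant method has superlinear convergence with order φ = (1+√5)/2 ≈ 1.618.
    This means |e_{n+1}| ≈ C|e_n|^1.618.

(b) With |e_n| = 10^(-2) and C = 2.59:
    |e_{n+1}| ≈ 2.59 × (10^(-2))^1.618 = 2.59 × 10^(-3.24)

(a) ≈ 1.618 (golden ratio); (b) |e_{n+1}| ≈ 1.504e-03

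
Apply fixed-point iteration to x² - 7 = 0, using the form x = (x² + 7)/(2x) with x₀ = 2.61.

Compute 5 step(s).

Equation: x² - 7 = 0
Fixed-point form: x = (x² + 7)/(2x)
x₀ = 2.61

x_1 = g(2.610000) = 2.645996
x_2 = g(2.645996) = 2.645751
x_3 = g(2.645751) = 2.645751
x_4 = g(2.645751) = 2.645751
x_5 = g(2.645751) = 2.645751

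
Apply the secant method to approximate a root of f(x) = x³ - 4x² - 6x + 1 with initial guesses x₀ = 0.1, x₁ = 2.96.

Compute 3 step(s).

f(x) = x³ - 4x² - 6x + 1
x₀ = 0.1, x₁ = 2.96

Secant formula: x_{n+1} = x_n - f(x_n)(x_n - x_{n-1})/(f(x_n) - f(x_{n-1}))

Iteration 1:
  f(0.100000) = 0.361000
  f(2.960000) = -25.872064
  x_2 = 2.960000 - (-25.872064)×(2.960000 - 0.100000)/(-25.872064 - 0.361000)
       = 0.139357
Iteration 2:
  f(2.960000) = -25.872064
  f(0.139357) = 0.088881
  x_3 = 0.139357 - 0.088881×(0.139357 - 2.960000)/(0.088881 - (-25.872064))
       = 0.149014
Iteration 3:
  f(0.139357) = 0.088881
  f(0.149014) = 0.020403
  x_4 = 0.149014 - 0.020403×(0.149014 - 0.139357)/(0.020403 - 0.088881)
       = 0.151891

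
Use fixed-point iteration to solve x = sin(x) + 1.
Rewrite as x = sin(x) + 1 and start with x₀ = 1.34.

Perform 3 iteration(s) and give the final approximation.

Equation: x = sin(x) + 1
Fixed-point form: x = sin(x) + 1
x₀ = 1.34

x_1 = g(1.340000) = 1.973485
x_2 = g(1.973485) = 1.920011
x_3 = g(1.920011) = 1.939642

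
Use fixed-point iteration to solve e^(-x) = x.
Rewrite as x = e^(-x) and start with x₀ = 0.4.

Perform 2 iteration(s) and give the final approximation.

Equation: e^(-x) = x
Fixed-point form: x = e^(-x)
x₀ = 0.4

x_1 = g(0.400000) = 0.670320
x_2 = g(0.670320) = 0.511545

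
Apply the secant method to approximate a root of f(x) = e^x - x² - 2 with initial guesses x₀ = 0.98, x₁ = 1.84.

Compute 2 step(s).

f(x) = e^x - x² - 2
x₀ = 0.98, x₁ = 1.84

Secant formula: x_{n+1} = x_n - f(x_n)(x_n - x_{n-1})/(f(x_n) - f(x_{n-1}))

Iteration 1:
  f(0.980000) = -0.295944
  f(1.840000) = 0.910938
  x_2 = 1.840000 - 0.910938×(1.840000 - 0.980000)/(0.910938 - (-0.295944))
       = 1.190884
Iteration 2:
  f(1.840000) = 0.910938
  f(1.190884) = -0.128217
  x_3 = 1.190884 - (-0.128217)×(1.190884 - 1.840000)/(-0.128217 - 0.910938)
       = 1.270975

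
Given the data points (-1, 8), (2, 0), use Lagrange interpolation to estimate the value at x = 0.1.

Lagrange interpolation formula:
P(x) = Σ yᵢ × Lᵢ(x)
where Lᵢ(x) = Π_{j≠i} (x - xⱼ)/(xᵢ - xⱼ)

L_0(0.1) = (0.1 - 2)/(-1 - 2) = 0.633333
L_1(0.1) = (0.1 - (-1))/(2 - (-1)) = 0.366667

P(0.1) = 8×L_0(0.1) + 0×L_1(0.1)
P(0.1) = 5.066667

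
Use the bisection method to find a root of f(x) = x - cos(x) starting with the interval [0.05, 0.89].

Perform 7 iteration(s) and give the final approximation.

f(x) = x - cos(x)
Initial interval: [0.05, 0.89]

Iteration 1:
  c_1 = (0.050000 + 0.890000)/2 = 0.470000
  f(c_1) = f(0.470000) = -0.421568
  f(a) × f(c) ≥ 0, new interval: [0.470000, 0.890000]
Iteration 2:
  c_2 = (0.470000 + 0.890000)/2 = 0.680000
  f(c_2) = f(0.680000) = -0.097573
  f(a) × f(c) ≥ 0, new interval: [0.680000, 0.890000]
Iteration 3:
  c_3 = (0.680000 + 0.890000)/2 = 0.785000
  f(c_3) = f(0.785000) = 0.077612
  f(a) × f(c) < 0, new interval: [0.680000, 0.785000]
Iteration 4:
  c_4 = (0.680000 + 0.785000)/2 = 0.732500
  f(c_4) = f(0.732500) = -0.011005
  f(a) × f(c) ≥ 0, new interval: [0.732500, 0.785000]
Iteration 5:
  c_5 = (0.732500 + 0.785000)/2 = 0.758750
  f(c_5) = f(0.758750) = 0.033053
  f(a) × f(c) < 0, new interval: [0.732500, 0.758750]
Iteration 6:
  c_6 = (0.732500 + 0.758750)/2 = 0.745625
  f(c_6) = f(0.745625) = 0.010961
  f(a) × f(c) < 0, new interval: [0.732500, 0.745625]
Iteration 7:
  c_7 = (0.732500 + 0.745625)/2 = 0.739062
  f(c_7) = f(0.739062) = -0.000038
  f(a) × f(c) ≥ 0, new interval: [0.739062, 0.745625]

After 7 iteration(s), the approximation is c_7 = 0.739062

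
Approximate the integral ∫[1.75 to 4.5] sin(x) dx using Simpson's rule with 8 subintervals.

f(x) = sin(x)
a = 1.75, b = 4.5, n = 8
h = (b - a)/n = 0.343750

Simpson's rule: (h/3)[f(x₀) + 4f(x₁) + 2f(x₂) + ... + f(xₙ)]

x_0 = 1.7500, f(x_0) = 0.983986, coefficient = 1
x_1 = 2.0938, f(x_1) = 0.866348, coefficient = 4
x_2 = 2.4375, f(x_2) = 0.647343, coefficient = 2
x_3 = 2.7812, f(x_3) = 0.352595, coefficient = 4
x_4 = 3.1250, f(x_4) = 0.016592, coefficient = 2
x_5 = 3.4688, f(x_5) = -0.321352, coefficient = 4
x_6 = 3.8125, f(x_6) = -0.621697, coefficient = 2
x_7 = 4.1562, f(x_7) = -0.849300, coefficient = 4
x_8 = 4.5000, f(x_8) = -0.977530, coefficient = 1

I ≈ (0.343750/3) × 0.284093 = 0.032552
Exact value: 0.032550
Error: 0.000003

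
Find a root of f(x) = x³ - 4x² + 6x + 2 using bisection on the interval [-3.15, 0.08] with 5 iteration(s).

f(x) = x³ - 4x² + 6x + 2
Initial interval: [-3.15, 0.08]

Iteration 1:
  c_1 = (-3.150000 + 0.080000)/2 = -1.535000
  f(c_1) = f(-1.535000) = -20.251705
  f(a) × f(c) ≥ 0, new interval: [-1.535000, 0.080000]
Iteration 2:
  c_2 = (-1.535000 + 0.080000)/2 = -0.727500
  f(c_2) = f(-0.727500) = -4.867059
  f(a) × f(c) ≥ 0, new interval: [-0.727500, 0.080000]
Iteration 3:
  c_3 = (-0.727500 + 0.080000)/2 = -0.323750
  f(c_3) = f(-0.323750) = -0.395690
  f(a) × f(c) ≥ 0, new interval: [-0.323750, 0.080000]
Iteration 4:
  c_4 = (-0.323750 + 0.080000)/2 = -0.121875
  f(c_4) = f(-0.121875) = 1.207526
  f(a) × f(c) < 0, new interval: [-0.323750, -0.121875]
Iteration 5:
  c_5 = (-0.323750 + (-0.121875))/2 = -0.222812
  f(c_5) = f(-0.222812) = 0.453482
  f(a) × f(c) < 0, new interval: [-0.323750, -0.222812]

After 5 iteration(s), the approximation is c_5 = -0.222812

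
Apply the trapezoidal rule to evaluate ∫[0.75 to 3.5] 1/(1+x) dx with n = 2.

f(x) = 1/(1+x)
a = 0.75, b = 3.5, n = 2
h = (b - a)/n = 1.375000

Trapezoidal rule: (h/2)[f(x₀) + 2f(x₁) + 2f(x₂) + ... + f(xₙ)]

x_0 = 0.7500, f(x_0) = 0.571429, coefficient = 1
x_1 = 2.1250, f(x_1) = 0.320000, coefficient = 2
x_2 = 3.5000, f(x_2) = 0.222222, coefficient = 1

I ≈ (1.375000/2) × 1.433651 = 0.985635
Exact value: 0.944462
Error: 0.041173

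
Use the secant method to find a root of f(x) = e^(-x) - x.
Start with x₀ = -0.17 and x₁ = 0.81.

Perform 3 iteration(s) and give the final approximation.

f(x) = e^(-x) - x
x₀ = -0.17, x₁ = 0.81

Secant formula: x_{n+1} = x_n - f(x_n)(x_n - x_{n-1})/(f(x_n) - f(x_{n-1}))

Iteration 1:
  f(-0.170000) = 1.355305
  f(0.810000) = -0.365142
  x_2 = 0.810000 - (-0.365142)×(0.810000 - (-0.170000))/(-0.365142 - 1.355305)
       = 0.602008
Iteration 2:
  f(0.810000) = -0.365142
  f(0.602008) = -0.054297
  x_3 = 0.602008 - (-0.054297)×(0.602008 - 0.810000)/(-0.054297 - (-0.365142))
       = 0.565677
Iteration 3:
  f(0.602008) = -0.054297
  f(0.565677) = 0.002299
  x_4 = 0.565677 - 0.002299×(0.565677 - 0.602008)/(0.002299 - (-0.054297))
       = 0.567152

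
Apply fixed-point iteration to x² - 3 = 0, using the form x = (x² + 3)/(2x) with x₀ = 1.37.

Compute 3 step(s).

Equation: x² - 3 = 0
Fixed-point form: x = (x² + 3)/(2x)
x₀ = 1.37

x_1 = g(1.370000) = 1.779891
x_2 = g(1.779891) = 1.732694
x_3 = g(1.732694) = 1.732051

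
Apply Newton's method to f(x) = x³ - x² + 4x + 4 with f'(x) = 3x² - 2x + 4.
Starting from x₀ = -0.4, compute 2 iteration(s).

f(x) = x³ - x² + 4x + 4
f'(x) = 3x² - 2x + 4
x₀ = -0.4

Newton-Raphson formula: x_{n+1} = x_n - f(x_n)/f'(x_n)

Iteration 1:
  f(-0.400000) = 2.176000
  f'(-0.400000) = 5.280000
  x_1 = -0.400000 - 2.176000/5.280000 = -0.812121
Iteration 2:
  f(-0.812121) = -0.443653
  f'(-0.812121) = 7.602865
  x_2 = -0.812121 - (-0.443653)/7.602865 = -0.753768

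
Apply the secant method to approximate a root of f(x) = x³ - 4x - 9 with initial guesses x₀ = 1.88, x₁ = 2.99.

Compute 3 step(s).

f(x) = x³ - 4x - 9
x₀ = 1.88, x₁ = 2.99

Secant formula: x_{n+1} = x_n - f(x_n)(x_n - x_{n-1})/(f(x_n) - f(x_{n-1}))

Iteration 1:
  f(1.880000) = -9.875328
  f(2.990000) = 5.770899
  x_2 = 2.990000 - 5.770899×(2.990000 - 1.880000)/(5.770899 - (-9.875328))
       = 2.580592
Iteration 2:
  f(2.990000) = 5.770899
  f(2.580592) = -2.137039
  x_3 = 2.580592 - (-2.137039)×(2.580592 - 2.990000)/(-2.137039 - 5.770899)
       = 2.691230
Iteration 3:
  f(2.580592) = -2.137039
  f(2.691230) = -0.273098
  x_4 = 2.691230 - (-0.273098)×(2.691230 - 2.580592)/(-0.273098 - (-2.137039))
       = 2.707440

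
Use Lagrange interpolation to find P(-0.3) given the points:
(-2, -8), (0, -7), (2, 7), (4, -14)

Lagrange interpolation formula:
P(x) = Σ yᵢ × Lᵢ(x)
where Lᵢ(x) = Π_{j≠i} (x - xⱼ)/(xᵢ - xⱼ)

L_0(-0.3) = (-0.3 - 0)/(-2 - 0) × (-0.3 - 2)/(-2 - 2) × (-0.3 - 4)/(-2 - 4) = 0.061812
L_1(-0.3) = (-0.3 - (-2))/(0 - (-2)) × (-0.3 - 2)/(0 - 2) × (-0.3 - 4)/(0 - 4) = 1.050812
L_2(-0.3) = (-0.3 - (-2))/(2 - (-2)) × (-0.3 - 0)/(2 - 0) × (-0.3 - 4)/(2 - 4) = -0.137063
L_3(-0.3) = (-0.3 - (-2))/(4 - (-2)) × (-0.3 - 0)/(4 - 0) × (-0.3 - 2)/(4 - 2) = 0.024437

P(-0.3) = (-8)×L_0(-0.3) + (-7)×L_1(-0.3) + 7×L_2(-0.3) + (-14)×L_3(-0.3)
P(-0.3) = -9.151750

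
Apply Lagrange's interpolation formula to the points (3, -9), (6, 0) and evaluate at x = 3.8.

Lagrange interpolation formula:
P(x) = Σ yᵢ × Lᵢ(x)
where Lᵢ(x) = Π_{j≠i} (x - xⱼ)/(xᵢ - xⱼ)

L_0(3.8) = (3.8 - 6)/(3 - 6) = 0.733333
L_1(3.8) = (3.8 - 3)/(6 - 3) = 0.266667

P(3.8) = (-9)×L_0(3.8) + 0×L_1(3.8)
P(3.8) = -6.600000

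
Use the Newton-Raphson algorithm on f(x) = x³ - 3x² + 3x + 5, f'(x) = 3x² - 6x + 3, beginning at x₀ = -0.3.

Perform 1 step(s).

f(x) = x³ - 3x² + 3x + 5
f'(x) = 3x² - 6x + 3
x₀ = -0.3

Newton-Raphson formula: x_{n+1} = x_n - f(x_n)/f'(x_n)

Iteration 1:
  f(-0.300000) = 3.803000
  f'(-0.300000) = 5.070000
  x_1 = -0.300000 - 3.803000/5.070000 = -1.050099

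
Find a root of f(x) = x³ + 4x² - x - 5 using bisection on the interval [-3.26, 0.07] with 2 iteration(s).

f(x) = x³ + 4x² - x - 5
Initial interval: [-3.26, 0.07]

Iteration 1:
  c_1 = (-3.260000 + 0.070000)/2 = -1.595000
  f(c_1) = f(-1.595000) = 2.713380
  f(a) × f(c) ≥ 0, new interval: [-1.595000, 0.070000]
Iteration 2:
  c_2 = (-1.595000 + 0.070000)/2 = -0.762500
  f(c_2) = f(-0.762500) = -2.355197
  f(a) × f(c) < 0, new interval: [-1.595000, -0.762500]

After 2 iteration(s), the approximation is c_2 = -0.762500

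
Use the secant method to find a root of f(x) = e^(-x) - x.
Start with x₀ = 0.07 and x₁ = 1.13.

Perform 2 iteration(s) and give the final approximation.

f(x) = e^(-x) - x
x₀ = 0.07, x₁ = 1.13

Secant formula: x_{n+1} = x_n - f(x_n)(x_n - x_{n-1})/(f(x_n) - f(x_{n-1}))

Iteration 1:
  f(0.070000) = 0.862394
  f(1.130000) = -0.806967
  x_2 = 1.130000 - (-0.806967)×(1.130000 - 0.070000)/(-0.806967 - 0.862394)
       = 0.617597
Iteration 2:
  f(1.130000) = -0.806967
  f(0.617597) = -0.078359
  x_3 = 0.617597 - (-0.078359)×(0.617597 - 1.130000)/(-0.078359 - (-0.806967))
       = 0.562490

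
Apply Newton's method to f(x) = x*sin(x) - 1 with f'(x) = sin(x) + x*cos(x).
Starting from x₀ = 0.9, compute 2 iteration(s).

f(x) = x*sin(x) - 1
f'(x) = sin(x) + x*cos(x)
x₀ = 0.9

Newton-Raphson formula: x_{n+1} = x_n - f(x_n)/f'(x_n)

Iteration 1:
  f(0.900000) = -0.295006
  f'(0.900000) = 1.342776
  x_1 = 0.900000 - (-0.295006)/1.342776 = 1.119698
Iteration 2:
  f(1.119698) = 0.007694
  f'(1.119698) = 1.388106
  x_2 = 1.119698 - 0.007694/1.388106 = 1.114156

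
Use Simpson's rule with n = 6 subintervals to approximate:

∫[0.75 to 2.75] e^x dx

f(x) = e^x
a = 0.75, b = 2.75, n = 6
h = (b - a)/n = 0.333333

Simpson's rule: (h/3)[f(x₀) + 4f(x₁) + 2f(x₂) + ... + f(xₙ)]

x_0 = 0.7500, f(x_0) = 2.117000, coefficient = 1
x_1 = 1.0833, f(x_1) = 2.954512, coefficient = 4
x_2 = 1.4167, f(x_2) = 4.123353, coefficient = 2
x_3 = 1.7500, f(x_3) = 5.754603, coefficient = 4
x_4 = 2.0833, f(x_4) = 8.031195, coefficient = 2
x_5 = 2.4167, f(x_5) = 11.208436, coefficient = 4
x_6 = 2.7500, f(x_6) = 15.642632, coefficient = 1

I ≈ (0.333333/3) × 121.738927 = 13.526547
Exact value: 13.525632
Error: 0.000916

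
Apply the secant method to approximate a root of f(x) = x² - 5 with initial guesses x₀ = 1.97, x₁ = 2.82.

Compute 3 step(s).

f(x) = x² - 5
x₀ = 1.97, x₁ = 2.82

Secant formula: x_{n+1} = x_n - f(x_n)(x_n - x_{n-1})/(f(x_n) - f(x_{n-1}))

Iteration 1:
  f(1.970000) = -1.119100
  f(2.820000) = 2.952400
  x_2 = 2.820000 - 2.952400×(2.820000 - 1.970000)/(2.952400 - (-1.119100))
       = 2.203633
Iteration 2:
  f(2.820000) = 2.952400
  f(2.203633) = -0.144004
  x_3 = 2.203633 - (-0.144004)×(2.203633 - 2.820000)/(-0.144004 - 2.952400)
       = 2.232298
Iteration 3:
  f(2.203633) = -0.144004
  f(2.232298) = -0.016847
  x_4 = 2.232298 - (-0.016847)×(2.232298 - 2.203633)/(-0.016847 - (-0.144004))
       = 2.236096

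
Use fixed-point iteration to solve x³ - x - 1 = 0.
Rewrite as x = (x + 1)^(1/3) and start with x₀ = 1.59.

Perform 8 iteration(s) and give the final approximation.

Equation: x³ - x - 1 = 0
Fixed-point form: x = (x + 1)^(1/3)
x₀ = 1.59

x_1 = g(1.590000) = 1.373304
x_2 = g(1.373304) = 1.333883
x_3 = g(1.333883) = 1.326457
x_4 = g(1.326457) = 1.325048
x_5 = g(1.325048) = 1.324781
x_6 = g(1.324781) = 1.324730
x_7 = g(1.324730) = 1.324720
x_8 = g(1.324720) = 1.324718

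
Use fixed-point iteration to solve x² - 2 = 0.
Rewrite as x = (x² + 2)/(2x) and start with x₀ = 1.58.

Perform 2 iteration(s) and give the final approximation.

Equation: x² - 2 = 0
Fixed-point form: x = (x² + 2)/(2x)
x₀ = 1.58

x_1 = g(1.580000) = 1.422911
x_2 = g(1.422911) = 1.414240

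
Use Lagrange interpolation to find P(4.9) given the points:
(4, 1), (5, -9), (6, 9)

Lagrange interpolation formula:
P(x) = Σ yᵢ × Lᵢ(x)
where Lᵢ(x) = Π_{j≠i} (x - xⱼ)/(xᵢ - xⱼ)

L_0(4.9) = (4.9 - 5)/(4 - 5) × (4.9 - 6)/(4 - 6) = 0.055000
L_1(4.9) = (4.9 - 4)/(5 - 4) × (4.9 - 6)/(5 - 6) = 0.990000
L_2(4.9) = (4.9 - 4)/(6 - 4) × (4.9 - 5)/(6 - 5) = -0.045000

P(4.9) = 1×L_0(4.9) + (-9)×L_1(4.9) + 9×L_2(4.9)
P(4.9) = -9.260000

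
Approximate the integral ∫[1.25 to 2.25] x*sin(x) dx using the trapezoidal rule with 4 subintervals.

f(x) = x*sin(x)
a = 1.25, b = 2.25, n = 4
h = (b - a)/n = 0.250000

Trapezoidal rule: (h/2)[f(x₀) + 2f(x₁) + 2f(x₂) + ... + f(xₙ)]

x_0 = 1.2500, f(x_0) = 1.186231, coefficient = 1
x_1 = 1.5000, f(x_1) = 1.496242, coefficient = 2
x_2 = 1.7500, f(x_2) = 1.721975, coefficient = 2
x_3 = 2.0000, f(x_3) = 1.818595, coefficient = 2
x_4 = 2.2500, f(x_4) = 1.750665, coefficient = 1

I ≈ (0.250000/2) × 13.010521 = 1.626315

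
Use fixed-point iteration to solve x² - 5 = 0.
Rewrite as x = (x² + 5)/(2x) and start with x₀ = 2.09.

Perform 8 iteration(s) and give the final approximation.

Equation: x² - 5 = 0
Fixed-point form: x = (x² + 5)/(2x)
x₀ = 2.09

x_1 = g(2.090000) = 2.241172
x_2 = g(2.241172) = 2.236074
x_3 = g(2.236074) = 2.236068
x_4 = g(2.236068) = 2.236068
x_5 = g(2.236068) = 2.236068
x_6 = g(2.236068) = 2.236068
x_7 = g(2.236068) = 2.236068
x_8 = g(2.236068) = 2.236068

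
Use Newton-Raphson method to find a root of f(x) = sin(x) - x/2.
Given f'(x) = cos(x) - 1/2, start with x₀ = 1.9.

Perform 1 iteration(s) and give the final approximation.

f(x) = sin(x) - x/2
f'(x) = cos(x) - 1/2
x₀ = 1.9

Newton-Raphson formula: x_{n+1} = x_n - f(x_n)/f'(x_n)

Iteration 1:
  f(1.900000) = -0.003700
  f'(1.900000) = -0.823290
  x_1 = 1.900000 - (-0.003700)/(-0.823290) = 1.895506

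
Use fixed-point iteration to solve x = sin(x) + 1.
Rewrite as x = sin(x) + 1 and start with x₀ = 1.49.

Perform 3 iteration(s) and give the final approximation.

Equation: x = sin(x) + 1
Fixed-point form: x = sin(x) + 1
x₀ = 1.49

x_1 = g(1.490000) = 1.996738
x_2 = g(1.996738) = 1.910650
x_3 = g(1.910650) = 1.942803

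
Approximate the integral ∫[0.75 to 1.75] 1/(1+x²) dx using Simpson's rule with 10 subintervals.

f(x) = 1/(1+x²)
a = 0.75, b = 1.75, n = 10
h = (b - a)/n = 0.100000

Simpson's rule: (h/3)[f(x₀) + 4f(x₁) + 2f(x₂) + ... + f(xₙ)]

x_0 = 0.7500, f(x_0) = 0.640000, coefficient = 1
x_1 = 0.8500, f(x_1) = 0.580552, coefficient = 4
x_2 = 0.9500, f(x_2) = 0.525624, coefficient = 2
x_3 = 1.0500, f(x_3) = 0.475624, coefficient = 4
x_4 = 1.1500, f(x_4) = 0.430571, coefficient = 2
x_5 = 1.2500, f(x_5) = 0.390244, coefficient = 4
x_6 = 1.3500, f(x_6) = 0.354296, coefficient = 2
x_7 = 1.4500, f(x_7) = 0.322321, coefficient = 4
x_8 = 1.5500, f(x_8) = 0.293902, coefficient = 2
x_9 = 1.6500, f(x_9) = 0.268637, coefficient = 4
x_10 = 1.7500, f(x_10) = 0.246154, coefficient = 1

I ≈ (0.100000/3) × 12.244446 = 0.408148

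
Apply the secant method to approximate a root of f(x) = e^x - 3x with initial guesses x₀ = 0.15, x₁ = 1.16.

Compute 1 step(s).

f(x) = e^x - 3x
x₀ = 0.15, x₁ = 1.16

Secant formula: x_{n+1} = x_n - f(x_n)(x_n - x_{n-1})/(f(x_n) - f(x_{n-1}))

Iteration 1:
  f(0.150000) = 0.711834
  f(1.160000) = -0.290067
  x_2 = 1.160000 - (-0.290067)×(1.160000 - 0.150000)/(-0.290067 - 0.711834)
       = 0.867588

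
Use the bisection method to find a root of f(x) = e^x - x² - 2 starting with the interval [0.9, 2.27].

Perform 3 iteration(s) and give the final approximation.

f(x) = e^x - x² - 2
Initial interval: [0.9, 2.27]

Iteration 1:
  c_1 = (0.900000 + 2.270000)/2 = 1.585000
  f(c_1) = f(1.585000) = 0.367066
  f(a) × f(c) < 0, new interval: [0.900000, 1.585000]
Iteration 2:
  c_2 = (0.900000 + 1.585000)/2 = 1.242500
  f(c_2) = f(1.242500) = -0.079543
  f(a) × f(c) ≥ 0, new interval: [1.242500, 1.585000]
Iteration 3:
  c_3 = (1.242500 + 1.585000)/2 = 1.413750
  f(c_3) = f(1.413750) = 0.112655
  f(a) × f(c) < 0, new interval: [1.242500, 1.413750]

After 3 iteration(s), the approximation is c_3 = 1.413750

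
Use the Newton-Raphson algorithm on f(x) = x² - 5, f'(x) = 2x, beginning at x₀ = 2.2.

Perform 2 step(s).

f(x) = x² - 5
f'(x) = 2x
x₀ = 2.2

Newton-Raphson formula: x_{n+1} = x_n - f(x_n)/f'(x_n)

Iteration 1:
  f(2.200000) = -0.160000
  f'(2.200000) = 4.400000
  x_1 = 2.200000 - (-0.160000)/4.400000 = 2.236364
Iteration 2:
  f(2.236364) = 0.001322
  f'(2.236364) = 4.472727
  x_2 = 2.236364 - 0.001322/4.472727 = 2.236068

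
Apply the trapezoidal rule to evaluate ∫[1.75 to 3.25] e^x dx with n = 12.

f(x) = e^x
a = 1.75, b = 3.25, n = 12
h = (b - a)/n = 0.125000

Trapezoidal rule: (h/2)[f(x₀) + 2f(x₁) + 2f(x₂) + ... + f(xₙ)]

x_0 = 1.7500, f(x_0) = 5.754603, coefficient = 1
x_1 = 1.8750, f(x_1) = 6.520819, coefficient = 2
x_2 = 2.0000, f(x_2) = 7.389056, coefficient = 2
x_3 = 2.1250, f(x_3) = 8.372897, coefficient = 2
x_4 = 2.2500, f(x_4) = 9.487736, coefficient = 2
x_5 = 2.3750, f(x_5) = 10.751013, coefficient = 2
x_6 = 2.5000, f(x_6) = 12.182494, coefficient = 2
x_7 = 2.6250, f(x_7) = 13.804574, coefficient = 2
x_8 = 2.7500, f(x_8) = 15.642632, coefficient = 2
x_9 = 2.8750, f(x_9) = 17.725424, coefficient = 2
x_10 = 3.0000, f(x_10) = 20.085537, coefficient = 2
x_11 = 3.1250, f(x_11) = 22.759895, coefficient = 2
x_12 = 3.2500, f(x_12) = 25.790340, coefficient = 1

I ≈ (0.125000/2) × 320.989098 = 20.061819
Exact value: 20.035737
Error: 0.026081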